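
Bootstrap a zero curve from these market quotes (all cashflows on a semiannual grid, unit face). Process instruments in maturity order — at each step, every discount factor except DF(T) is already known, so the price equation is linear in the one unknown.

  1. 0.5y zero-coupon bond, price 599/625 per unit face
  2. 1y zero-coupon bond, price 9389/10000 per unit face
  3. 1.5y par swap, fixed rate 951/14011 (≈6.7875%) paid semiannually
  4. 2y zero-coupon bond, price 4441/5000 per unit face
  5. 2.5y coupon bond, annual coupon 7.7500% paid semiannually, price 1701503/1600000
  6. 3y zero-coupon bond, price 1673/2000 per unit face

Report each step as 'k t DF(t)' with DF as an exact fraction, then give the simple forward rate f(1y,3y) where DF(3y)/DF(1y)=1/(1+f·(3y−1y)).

1 1/2 599/625
2 1 9389/10000
3 3/2 9049/10000
4 2 4441/5000
5 5/2 8861/10000
6 3 1673/2000
f(1y,3y) = ((9389/10000)/(1673/2000) − 1)/(2) = 512/8365 ≈ 6.1207%

step 1 [0.5y] zero: DF = P = 599/625 ≈ 0.958400
step 2 [1y] zero: DF = P = 9389/10000 ≈ 0.938900
step 3 [1.5y] swap r/2=951/28022: DF=(1 − 951/28022·(0.958400+0.938900))/(1+951/28022) = 9049/10000 ≈ 0.904900
step 4 [2y] zero: DF = P = 4441/5000 ≈ 0.888200
step 5 [2.5y] bond c/2=31/800: DF=(1701503/1600000 − 31/800·(0.958400+0.938900+0.904900+0.888200))/(1+31/800) = 8861/10000 ≈ 0.886100
step 6 [3y] zero: DF = P = 1673/2000 ≈ 0.836500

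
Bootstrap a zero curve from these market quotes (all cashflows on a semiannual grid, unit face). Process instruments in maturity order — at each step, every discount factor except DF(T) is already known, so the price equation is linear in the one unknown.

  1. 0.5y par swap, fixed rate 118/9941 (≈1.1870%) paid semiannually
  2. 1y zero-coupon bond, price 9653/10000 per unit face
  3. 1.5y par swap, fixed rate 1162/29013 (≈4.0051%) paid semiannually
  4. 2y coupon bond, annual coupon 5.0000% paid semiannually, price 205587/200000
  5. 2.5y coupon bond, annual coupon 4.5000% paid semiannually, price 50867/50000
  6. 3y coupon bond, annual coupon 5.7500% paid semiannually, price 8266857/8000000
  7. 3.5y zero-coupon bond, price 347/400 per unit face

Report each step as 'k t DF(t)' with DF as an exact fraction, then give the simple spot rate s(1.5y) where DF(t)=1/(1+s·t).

1 1/2 9941/10000
2 1 9653/10000
3 3/2 9419/10000
4 2 9321/10000
5 5/2 4553/5000
6 3 8719/10000
7 7/2 347/400
s(1.5y) = (1/(9419/10000) − 1)/(3/2) = 1162/28257 ≈ 4.1123%

step 1 [0.5y] swap r/2=59/9941: DF=(1 − 59/9941·(0))/(1+59/9941) = 9941/10000 ≈ 0.994100
step 2 [1y] zero: DF = P = 9653/10000 ≈ 0.965300
step 3 [1.5y] swap r/2=581/29013: DF=(1 − 581/29013·(0.994100+0.965300))/(1+581/29013) = 9419/10000 ≈ 0.941900
step 4 [2y] bond c/2=1/40: DF=(205587/200000 − 1/40·(0.994100+0.965300+0.941900))/(1+1/40) = 9321/10000 ≈ 0.932100
step 5 [2.5y] bond c/2=9/400: DF=(50867/50000 − 9/400·(0.994100+0.965300+0.941900+0.932100))/(1+9/400) = 4553/5000 ≈ 0.910600
step 6 [3y] bond c/2=23/800: DF=(8266857/8000000 − 23/800·(0.994100+0.965300+0.941900+0.932100+0.910600))/(1+23/800) = 8719/10000 ≈ 0.871900
step 7 [3.5y] zero: DF = P = 347/400 ≈ 0.867500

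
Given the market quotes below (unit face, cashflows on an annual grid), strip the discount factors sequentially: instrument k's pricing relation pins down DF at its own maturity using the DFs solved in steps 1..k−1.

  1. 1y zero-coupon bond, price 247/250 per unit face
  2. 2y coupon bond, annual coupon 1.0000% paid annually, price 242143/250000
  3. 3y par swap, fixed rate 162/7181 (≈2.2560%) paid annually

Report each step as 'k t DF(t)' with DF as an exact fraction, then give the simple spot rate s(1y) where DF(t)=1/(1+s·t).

1 1 247/250
2 2 2373/2500
3 3 1169/1250
s(1y) = (1/(247/250) − 1)/(1) = 3/247 ≈ 1.2146%

step 1 [1y] zero: DF = P = 247/250 ≈ 0.988000
step 2 [2y] bond c/1=1/100: DF=(242143/250000 − 1/100·(0.988000))/(1+1/100) = 2373/2500 ≈ 0.949200
step 3 [3y] swap r/1=162/7181: DF=(1 − 162/7181·(0.988000+0.949200))/(1+162/7181) = 1169/1250 ≈ 0.935200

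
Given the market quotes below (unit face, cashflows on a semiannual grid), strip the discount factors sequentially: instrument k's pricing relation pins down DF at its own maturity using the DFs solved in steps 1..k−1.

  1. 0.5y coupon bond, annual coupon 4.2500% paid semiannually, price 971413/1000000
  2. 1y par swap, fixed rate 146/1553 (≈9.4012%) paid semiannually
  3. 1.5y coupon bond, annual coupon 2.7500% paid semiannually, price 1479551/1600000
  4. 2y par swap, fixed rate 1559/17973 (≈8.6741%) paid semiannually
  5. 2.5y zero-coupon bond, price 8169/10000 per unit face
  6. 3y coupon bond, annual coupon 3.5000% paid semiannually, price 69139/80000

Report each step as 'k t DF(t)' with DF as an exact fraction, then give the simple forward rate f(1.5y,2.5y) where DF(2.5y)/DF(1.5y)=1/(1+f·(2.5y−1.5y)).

step 1 [0.5y] bond c/2=17/800: DF=(971413/1000000 − 17/800·(0))/(1+17/800) = 1189/1250 ≈ 0.951200
step 2 [1y] swap r/2=73/1553: DF=(1 − 73/1553·(0.951200))/(1+73/1553) = 2281/2500 ≈ 0.912400
step 3 [1.5y] bond c/2=11/800: DF=(1479551/1600000 − 11/800·(0.951200+0.912400))/(1+11/800) = 8869/10000 ≈ 0.886900
step 4 [2y] swap r/2=1559/35946: DF=(1 − 1559/35946·(0.951200+0.912400+0.886900))/(1+1559/35946) = 8441/10000 ≈ 0.844100
step 5 [2.5y] zero: DF = P = 8169/10000 ≈ 0.816900
step 6 [3y] bond c/2=7/400: DF=(69139/80000 − 7/400·(0.951200+0.912400+0.886900+0.844100+0.816900))/(1+7/400) = 1547/2000 ≈ 0.773500

1 1/2 1189/1250
2 1 2281/2500
3 3/2 8869/10000
4 2 8441/10000
5 5/2 8169/10000
6 3 1547/2000
f(1.5y,2.5y) = ((8869/10000)/(8169/10000) − 1)/(1) = 100/1167 ≈ 8.5690%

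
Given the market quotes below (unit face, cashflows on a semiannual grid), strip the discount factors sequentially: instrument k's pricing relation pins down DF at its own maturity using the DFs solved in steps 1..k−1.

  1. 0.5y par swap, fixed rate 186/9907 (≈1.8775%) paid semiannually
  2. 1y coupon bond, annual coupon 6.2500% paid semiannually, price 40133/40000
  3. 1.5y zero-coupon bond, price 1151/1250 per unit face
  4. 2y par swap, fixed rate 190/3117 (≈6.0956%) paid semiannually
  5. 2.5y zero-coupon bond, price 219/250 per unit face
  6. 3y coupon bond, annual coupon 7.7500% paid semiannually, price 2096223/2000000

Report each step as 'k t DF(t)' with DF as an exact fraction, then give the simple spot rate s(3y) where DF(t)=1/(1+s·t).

1 1/2 9907/10000
2 1 9429/10000
3 3/2 1151/1250
4 2 443/500
5 5/2 219/250
6 3 523/625
s(3y) = (1/(523/625) − 1)/(3) = 34/523 ≈ 6.5010%

step 1 [0.5y] swap r/2=93/9907: DF=(1 − 93/9907·(0))/(1+93/9907) = 9907/10000 ≈ 0.990700
step 2 [1y] bond c/2=1/32: DF=(40133/40000 − 1/32·(0.990700))/(1+1/32) = 9429/10000 ≈ 0.942900
step 3 [1.5y] zero: DF = P = 1151/1250 ≈ 0.920800
step 4 [2y] swap r/2=95/3117: DF=(1 − 95/3117·(0.990700+0.942900+0.920800))/(1+95/3117) = 443/500 ≈ 0.886000
step 5 [2.5y] zero: DF = P = 219/250 ≈ 0.876000
step 6 [3y] bond c/2=31/800: DF=(2096223/2000000 − 31/800·(0.990700+0.942900+0.920800+0.886000+0.876000))/(1+31/800) = 523/625 ≈ 0.836800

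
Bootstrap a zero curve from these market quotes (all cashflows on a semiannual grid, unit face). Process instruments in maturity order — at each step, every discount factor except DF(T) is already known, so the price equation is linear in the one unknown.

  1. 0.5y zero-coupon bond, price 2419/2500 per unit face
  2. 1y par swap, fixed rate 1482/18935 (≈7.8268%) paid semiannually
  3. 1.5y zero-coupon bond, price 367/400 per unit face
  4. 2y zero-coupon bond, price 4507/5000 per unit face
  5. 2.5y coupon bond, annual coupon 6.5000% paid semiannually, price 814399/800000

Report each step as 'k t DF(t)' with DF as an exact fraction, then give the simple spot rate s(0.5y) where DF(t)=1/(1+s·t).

1 1/2 2419/2500
2 1 9259/10000
3 3/2 367/400
4 2 4507/5000
5 5/2 8691/10000
s(0.5y) = (1/(2419/2500) − 1)/(1/2) = 162/2419 ≈ 6.6970%

step 1 [0.5y] zero: DF = P = 2419/2500 ≈ 0.967600
step 2 [1y] swap r/2=741/18935: DF=(1 − 741/18935·(0.967600))/(1+741/18935) = 9259/10000 ≈ 0.925900
step 3 [1.5y] zero: DF = P = 367/400 ≈ 0.917500
step 4 [2y] zero: DF = P = 4507/5000 ≈ 0.901400
step 5 [2.5y] bond c/2=13/400: DF=(814399/800000 − 13/400·(0.967600+0.925900+0.917500+0.901400))/(1+13/400) = 8691/10000 ≈ 0.869100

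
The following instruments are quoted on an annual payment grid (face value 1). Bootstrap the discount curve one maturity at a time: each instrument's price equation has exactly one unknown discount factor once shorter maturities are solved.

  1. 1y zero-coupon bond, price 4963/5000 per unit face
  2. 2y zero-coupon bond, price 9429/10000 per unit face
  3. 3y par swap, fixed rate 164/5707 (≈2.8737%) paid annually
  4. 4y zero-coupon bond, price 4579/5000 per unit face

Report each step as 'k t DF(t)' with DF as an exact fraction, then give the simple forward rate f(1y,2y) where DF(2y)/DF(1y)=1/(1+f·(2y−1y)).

step 1 [1y] zero: DF = P = 4963/5000 ≈ 0.992600
step 2 [2y] zero: DF = P = 9429/10000 ≈ 0.942900
step 3 [3y] swap r/1=164/5707: DF=(1 − 164/5707·(0.992600+0.942900))/(1+164/5707) = 459/500 ≈ 0.918000
step 4 [4y] zero: DF = P = 4579/5000 ≈ 0.915800

1 1 4963/5000
2 2 9429/10000
3 3 459/500
4 4 4579/5000
f(1y,2y) = ((4963/5000)/(9429/10000) − 1)/(1) = 71/1347 ≈ 5.2710%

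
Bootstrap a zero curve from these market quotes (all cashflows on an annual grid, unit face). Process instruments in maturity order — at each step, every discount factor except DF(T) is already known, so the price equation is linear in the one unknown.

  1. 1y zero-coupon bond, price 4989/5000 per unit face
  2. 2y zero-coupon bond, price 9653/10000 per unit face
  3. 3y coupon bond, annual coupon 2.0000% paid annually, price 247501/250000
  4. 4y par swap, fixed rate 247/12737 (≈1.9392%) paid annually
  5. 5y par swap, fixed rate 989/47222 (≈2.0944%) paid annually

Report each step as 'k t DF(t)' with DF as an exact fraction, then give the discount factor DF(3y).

1 1 4989/5000
2 2 9653/10000
3 3 9321/10000
4 4 9259/10000
5 5 9011/10000
DF(3y) = 9321/10000 ≈ 0.932100

step 1 [1y] zero: DF = P = 4989/5000 ≈ 0.997800
step 2 [2y] zero: DF = P = 9653/10000 ≈ 0.965300
step 3 [3y] bond c/1=1/50: DF=(247501/250000 − 1/50·(0.997800+0.965300))/(1+1/50) = 9321/10000 ≈ 0.932100
step 4 [4y] swap r/1=247/12737: DF=(1 − 247/12737·(0.997800+0.965300+0.932100))/(1+247/12737) = 9259/10000 ≈ 0.925900
step 5 [5y] swap r/1=989/47222: DF=(1 − 989/47222·(0.997800+0.965300+0.932100+0.925900))/(1+989/47222) = 9011/10000 ≈ 0.901100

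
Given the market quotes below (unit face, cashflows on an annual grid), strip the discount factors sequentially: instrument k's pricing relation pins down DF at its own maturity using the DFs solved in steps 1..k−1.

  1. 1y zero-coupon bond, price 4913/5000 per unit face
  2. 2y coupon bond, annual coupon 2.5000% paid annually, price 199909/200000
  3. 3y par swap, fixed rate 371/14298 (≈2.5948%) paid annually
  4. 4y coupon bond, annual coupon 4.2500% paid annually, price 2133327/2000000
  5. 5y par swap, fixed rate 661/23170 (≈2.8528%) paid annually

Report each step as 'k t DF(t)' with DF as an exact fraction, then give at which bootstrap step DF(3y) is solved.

1 1 4913/5000
2 2 1189/1250
3 3 4629/5000
4 4 4533/5000
5 5 4339/5000
DF(3y) is solved at step 3

step 1 [1y] zero: DF = P = 4913/5000 ≈ 0.982600
step 2 [2y] bond c/1=1/40: DF=(199909/200000 − 1/40·(0.982600))/(1+1/40) = 1189/1250 ≈ 0.951200
step 3 [3y] swap r/1=371/14298: DF=(1 − 371/14298·(0.982600+0.951200))/(1+371/14298) = 4629/5000 ≈ 0.925800
step 4 [4y] bond c/1=17/400: DF=(2133327/2000000 − 17/400·(0.982600+0.951200+0.925800))/(1+17/400) = 4533/5000 ≈ 0.906600
step 5 [5y] swap r/1=661/23170: DF=(1 − 661/23170·(0.982600+0.951200+0.925800+0.906600))/(1+661/23170) = 4339/5000 ≈ 0.867800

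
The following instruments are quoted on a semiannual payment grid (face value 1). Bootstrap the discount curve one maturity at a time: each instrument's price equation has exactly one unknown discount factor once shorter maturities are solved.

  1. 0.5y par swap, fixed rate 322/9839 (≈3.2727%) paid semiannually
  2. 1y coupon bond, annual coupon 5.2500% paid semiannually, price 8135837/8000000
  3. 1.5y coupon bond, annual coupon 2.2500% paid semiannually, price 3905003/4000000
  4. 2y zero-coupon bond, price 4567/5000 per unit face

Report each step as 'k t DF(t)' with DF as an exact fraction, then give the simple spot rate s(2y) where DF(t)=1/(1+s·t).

step 1 [0.5y] swap r/2=161/9839: DF=(1 − 161/9839·(0))/(1+161/9839) = 9839/10000 ≈ 0.983900
step 2 [1y] bond c/2=21/800: DF=(8135837/8000000 − 21/800·(0.983900))/(1+21/800) = 4829/5000 ≈ 0.965800
step 3 [1.5y] bond c/2=9/800: DF=(3905003/4000000 − 9/800·(0.983900+0.965800))/(1+9/800) = 9437/10000 ≈ 0.943700
step 4 [2y] zero: DF = P = 4567/5000 ≈ 0.913400

1 1/2 9839/10000
2 1 4829/5000
3 3/2 9437/10000
4 2 4567/5000
s(2y) = (1/(4567/5000) − 1)/(2) = 433/9134 ≈ 4.7405%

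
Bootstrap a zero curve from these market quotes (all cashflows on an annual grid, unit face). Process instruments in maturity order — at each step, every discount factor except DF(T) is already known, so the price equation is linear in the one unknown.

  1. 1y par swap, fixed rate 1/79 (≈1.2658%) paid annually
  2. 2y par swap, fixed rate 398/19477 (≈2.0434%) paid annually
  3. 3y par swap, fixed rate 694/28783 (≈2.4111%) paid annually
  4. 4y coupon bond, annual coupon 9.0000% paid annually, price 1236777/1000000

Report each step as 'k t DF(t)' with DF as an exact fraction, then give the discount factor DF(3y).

step 1 [1y] swap r/1=1/79: DF=(1 − 1/79·(0))/(1+1/79) = 79/80 ≈ 0.987500
step 2 [2y] swap r/1=398/19477: DF=(1 − 398/19477·(0.987500))/(1+398/19477) = 4801/5000 ≈ 0.960200
step 3 [3y] swap r/1=694/28783: DF=(1 − 694/28783·(0.987500+0.960200))/(1+694/28783) = 4653/5000 ≈ 0.930600
step 4 [4y] bond c/1=9/100: DF=(1236777/1000000 − 9/100·(0.987500+0.960200+0.930600))/(1+9/100) = 897/1000 ≈ 0.897000

1 1 79/80
2 2 4801/5000
3 3 4653/5000
4 4 897/1000
DF(3y) = 4653/5000 ≈ 0.930600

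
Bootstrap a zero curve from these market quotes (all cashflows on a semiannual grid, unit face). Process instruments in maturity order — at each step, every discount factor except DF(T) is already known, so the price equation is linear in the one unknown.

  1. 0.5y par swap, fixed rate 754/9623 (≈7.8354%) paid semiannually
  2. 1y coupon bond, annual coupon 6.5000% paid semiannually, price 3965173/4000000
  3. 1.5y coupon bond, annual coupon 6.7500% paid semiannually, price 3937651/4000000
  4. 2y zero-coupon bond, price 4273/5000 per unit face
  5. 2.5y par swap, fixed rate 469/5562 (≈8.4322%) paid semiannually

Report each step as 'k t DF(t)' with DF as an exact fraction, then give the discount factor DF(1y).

1 1/2 9623/10000
2 1 4649/5000
3 3/2 1781/2000
4 2 4273/5000
5 5/2 2031/2500
DF(1y) = 4649/5000 ≈ 0.929800

step 1 [0.5y] swap r/2=377/9623: DF=(1 − 377/9623·(0))/(1+377/9623) = 9623/10000 ≈ 0.962300
step 2 [1y] bond c/2=13/400: DF=(3965173/4000000 − 13/400·(0.962300))/(1+13/400) = 4649/5000 ≈ 0.929800
step 3 [1.5y] bond c/2=27/800: DF=(3937651/4000000 − 27/800·(0.962300+0.929800))/(1+27/800) = 1781/2000 ≈ 0.890500
step 4 [2y] zero: DF = P = 4273/5000 ≈ 0.854600
step 5 [2.5y] swap r/2=469/11124: DF=(1 − 469/11124·(0.962300+0.929800+0.890500+0.854600))/(1+469/11124) = 2031/2500 ≈ 0.812400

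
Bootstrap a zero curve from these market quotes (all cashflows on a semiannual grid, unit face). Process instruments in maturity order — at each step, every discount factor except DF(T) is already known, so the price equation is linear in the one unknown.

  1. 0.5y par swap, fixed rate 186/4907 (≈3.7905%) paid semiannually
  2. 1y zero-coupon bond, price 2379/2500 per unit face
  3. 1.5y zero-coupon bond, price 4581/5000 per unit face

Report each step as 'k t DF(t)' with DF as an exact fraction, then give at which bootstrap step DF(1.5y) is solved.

step 1 [0.5y] swap r/2=93/4907: DF=(1 − 93/4907·(0))/(1+93/4907) = 4907/5000 ≈ 0.981400
step 2 [1y] zero: DF = P = 2379/2500 ≈ 0.951600
step 3 [1.5y] zero: DF = P = 4581/5000 ≈ 0.916200

1 1/2 4907/5000
2 1 2379/2500
3 3/2 4581/5000
DF(1.5y) is solved at step 3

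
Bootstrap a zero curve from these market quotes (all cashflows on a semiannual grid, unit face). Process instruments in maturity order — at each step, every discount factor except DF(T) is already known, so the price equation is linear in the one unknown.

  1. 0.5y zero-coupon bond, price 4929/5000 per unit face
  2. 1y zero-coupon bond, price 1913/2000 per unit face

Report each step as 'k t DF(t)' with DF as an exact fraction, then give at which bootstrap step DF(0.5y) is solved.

1 1/2 4929/5000
2 1 1913/2000
DF(0.5y) is solved at step 1

step 1 [0.5y] zero: DF = P = 4929/5000 ≈ 0.985800
step 2 [1y] zero: DF = P = 1913/2000 ≈ 0.956500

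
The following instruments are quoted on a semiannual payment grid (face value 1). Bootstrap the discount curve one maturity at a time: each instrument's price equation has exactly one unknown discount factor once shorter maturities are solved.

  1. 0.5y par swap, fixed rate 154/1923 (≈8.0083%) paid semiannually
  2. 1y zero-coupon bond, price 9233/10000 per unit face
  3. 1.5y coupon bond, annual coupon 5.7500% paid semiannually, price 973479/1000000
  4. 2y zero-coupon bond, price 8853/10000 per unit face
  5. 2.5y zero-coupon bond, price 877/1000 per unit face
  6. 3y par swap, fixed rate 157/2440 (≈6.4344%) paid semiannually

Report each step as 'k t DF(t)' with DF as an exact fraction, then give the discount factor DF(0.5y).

1 1/2 1923/2000
2 1 9233/10000
3 3/2 1117/1250
4 2 8853/10000
5 5/2 877/1000
6 3 8273/10000
DF(0.5y) = 1923/2000 ≈ 0.961500

step 1 [0.5y] swap r/2=77/1923: DF=(1 − 77/1923·(0))/(1+77/1923) = 1923/2000 ≈ 0.961500
step 2 [1y] zero: DF = P = 9233/10000 ≈ 0.923300
step 3 [1.5y] bond c/2=23/800: DF=(973479/1000000 − 23/800·(0.961500+0.923300))/(1+23/800) = 1117/1250 ≈ 0.893600
step 4 [2y] zero: DF = P = 8853/10000 ≈ 0.885300
step 5 [2.5y] zero: DF = P = 877/1000 ≈ 0.877000
step 6 [3y] swap r/2=157/4880: DF=(1 − 157/4880·(0.961500+0.923300+0.893600+0.885300+0.877000))/(1+157/4880) = 8273/10000 ≈ 0.827300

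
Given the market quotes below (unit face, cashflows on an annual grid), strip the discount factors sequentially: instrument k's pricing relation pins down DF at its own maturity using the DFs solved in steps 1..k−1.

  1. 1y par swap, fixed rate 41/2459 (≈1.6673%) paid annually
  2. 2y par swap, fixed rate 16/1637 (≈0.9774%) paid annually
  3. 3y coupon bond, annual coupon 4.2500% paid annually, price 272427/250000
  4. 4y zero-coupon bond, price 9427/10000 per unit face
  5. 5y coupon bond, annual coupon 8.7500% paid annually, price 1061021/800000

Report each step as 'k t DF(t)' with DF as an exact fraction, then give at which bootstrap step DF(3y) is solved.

step 1 [1y] swap r/1=41/2459: DF=(1 − 41/2459·(0))/(1+41/2459) = 2459/2500 ≈ 0.983600
step 2 [2y] swap r/1=16/1637: DF=(1 − 16/1637·(0.983600))/(1+16/1637) = 613/625 ≈ 0.980800
step 3 [3y] bond c/1=17/400: DF=(272427/250000 − 17/400·(0.983600+0.980800))/(1+17/400) = 2413/2500 ≈ 0.965200
step 4 [4y] zero: DF = P = 9427/10000 ≈ 0.942700
step 5 [5y] bond c/1=7/80: DF=(1061021/800000 − 7/80·(0.983600+0.980800+0.965200+0.942700))/(1+7/80) = 227/250 ≈ 0.908000

1 1 2459/2500
2 2 613/625
3 3 2413/2500
4 4 9427/10000
5 5 227/250
DF(3y) is solved at step 3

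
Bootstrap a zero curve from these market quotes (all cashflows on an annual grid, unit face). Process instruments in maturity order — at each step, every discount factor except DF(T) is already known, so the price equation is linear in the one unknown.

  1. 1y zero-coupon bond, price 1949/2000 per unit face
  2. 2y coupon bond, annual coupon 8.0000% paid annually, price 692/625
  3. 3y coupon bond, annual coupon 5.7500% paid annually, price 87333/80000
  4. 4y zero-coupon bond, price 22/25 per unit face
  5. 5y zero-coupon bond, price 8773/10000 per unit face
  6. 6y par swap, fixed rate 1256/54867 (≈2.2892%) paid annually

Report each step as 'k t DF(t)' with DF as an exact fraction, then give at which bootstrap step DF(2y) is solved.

1 1 1949/2000
2 2 953/1000
3 3 371/400
4 4 22/25
5 5 8773/10000
6 6 1093/1250
DF(2y) is solved at step 2

step 1 [1y] zero: DF = P = 1949/2000 ≈ 0.974500
step 2 [2y] bond c/1=2/25: DF=(692/625 − 2/25·(0.974500))/(1+2/25) = 953/1000 ≈ 0.953000
step 3 [3y] bond c/1=23/400: DF=(87333/80000 − 23/400·(0.974500+0.953000))/(1+23/400) = 371/400 ≈ 0.927500
step 4 [4y] zero: DF = P = 22/25 ≈ 0.880000
step 5 [5y] zero: DF = P = 8773/10000 ≈ 0.877300
step 6 [6y] swap r/1=1256/54867: DF=(1 − 1256/54867·(0.974500+0.953000+0.927500+0.880000+0.877300))/(1+1256/54867) = 1093/1250 ≈ 0.874400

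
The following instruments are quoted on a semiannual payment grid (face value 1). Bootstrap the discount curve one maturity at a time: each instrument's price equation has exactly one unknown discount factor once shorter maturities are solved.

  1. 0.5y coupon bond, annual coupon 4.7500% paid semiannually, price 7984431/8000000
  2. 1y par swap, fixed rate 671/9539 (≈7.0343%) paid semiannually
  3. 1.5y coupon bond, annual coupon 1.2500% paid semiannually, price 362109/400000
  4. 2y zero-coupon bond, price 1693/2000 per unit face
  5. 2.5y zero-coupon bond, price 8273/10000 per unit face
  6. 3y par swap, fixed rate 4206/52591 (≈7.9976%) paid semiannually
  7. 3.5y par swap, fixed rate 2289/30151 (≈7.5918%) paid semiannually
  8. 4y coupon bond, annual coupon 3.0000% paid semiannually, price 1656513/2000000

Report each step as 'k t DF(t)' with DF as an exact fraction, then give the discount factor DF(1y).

1 1/2 9749/10000
2 1 9329/10000
3 3/2 4439/5000
4 2 1693/2000
5 5/2 8273/10000
6 3 7897/10000
7 7/2 7711/10000
8 4 7269/10000
DF(1y) = 9329/10000 ≈ 0.932900

step 1 [0.5y] bond c/2=19/800: DF=(7984431/8000000 − 19/800·(0))/(1+19/800) = 9749/10000 ≈ 0.974900
step 2 [1y] swap r/2=671/19078: DF=(1 − 671/19078·(0.974900))/(1+671/19078) = 9329/10000 ≈ 0.932900
step 3 [1.5y] bond c/2=1/160: DF=(362109/400000 − 1/160·(0.974900+0.932900))/(1+1/160) = 4439/5000 ≈ 0.887800
step 4 [2y] zero: DF = P = 1693/2000 ≈ 0.846500
step 5 [2.5y] zero: DF = P = 8273/10000 ≈ 0.827300
step 6 [3y] swap r/2=2103/52591: DF=(1 − 2103/52591·(0.974900+0.932900+0.887800+0.846500+0.827300))/(1+2103/52591) = 7897/10000 ≈ 0.789700
step 7 [3.5y] swap r/2=2289/60302: DF=(1 − 2289/60302·(0.974900+0.932900+0.887800+0.846500+0.827300+0.789700))/(1+2289/60302) = 7711/10000 ≈ 0.771100
step 8 [4y] bond c/2=3/200: DF=(1656513/2000000 − 3/200·(0.974900+0.932900+0.887800+0.846500+0.827300+0.789700+0.771100))/(1+3/200) = 7269/10000 ≈ 0.726900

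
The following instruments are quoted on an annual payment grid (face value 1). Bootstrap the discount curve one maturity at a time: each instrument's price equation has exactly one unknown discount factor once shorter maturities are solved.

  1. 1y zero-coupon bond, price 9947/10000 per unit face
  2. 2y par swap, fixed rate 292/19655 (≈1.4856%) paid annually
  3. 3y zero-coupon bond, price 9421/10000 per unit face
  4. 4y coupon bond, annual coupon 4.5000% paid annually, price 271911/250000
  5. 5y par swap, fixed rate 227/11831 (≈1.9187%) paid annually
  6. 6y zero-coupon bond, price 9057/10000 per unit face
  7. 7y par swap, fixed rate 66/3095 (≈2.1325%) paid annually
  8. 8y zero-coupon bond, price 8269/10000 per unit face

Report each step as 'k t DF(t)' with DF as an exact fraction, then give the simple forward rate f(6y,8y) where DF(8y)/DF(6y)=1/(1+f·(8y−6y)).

step 1 [1y] zero: DF = P = 9947/10000 ≈ 0.994700
step 2 [2y] swap r/1=292/19655: DF=(1 − 292/19655·(0.994700))/(1+292/19655) = 2427/2500 ≈ 0.970800
step 3 [3y] zero: DF = P = 9421/10000 ≈ 0.942100
step 4 [4y] bond c/1=9/200: DF=(271911/250000 − 9/200·(0.994700+0.970800+0.942100))/(1+9/200) = 2289/2500 ≈ 0.915600
step 5 [5y] swap r/1=227/11831: DF=(1 − 227/11831·(0.994700+0.970800+0.942100+0.915600))/(1+227/11831) = 2273/2500 ≈ 0.909200
step 6 [6y] zero: DF = P = 9057/10000 ≈ 0.905700
step 7 [7y] swap r/1=66/3095: DF=(1 − 66/3095·(0.994700+0.970800+0.942100+0.915600+0.909200+0.905700))/(1+66/3095) = 4307/5000 ≈ 0.861400
step 8 [8y] zero: DF = P = 8269/10000 ≈ 0.826900

1 1 9947/10000
2 2 2427/2500
3 3 9421/10000
4 4 2289/2500
5 5 2273/2500
6 6 9057/10000
7 7 4307/5000
8 8 8269/10000
f(6y,8y) = ((9057/10000)/(8269/10000) − 1)/(2) = 394/8269 ≈ 4.7648%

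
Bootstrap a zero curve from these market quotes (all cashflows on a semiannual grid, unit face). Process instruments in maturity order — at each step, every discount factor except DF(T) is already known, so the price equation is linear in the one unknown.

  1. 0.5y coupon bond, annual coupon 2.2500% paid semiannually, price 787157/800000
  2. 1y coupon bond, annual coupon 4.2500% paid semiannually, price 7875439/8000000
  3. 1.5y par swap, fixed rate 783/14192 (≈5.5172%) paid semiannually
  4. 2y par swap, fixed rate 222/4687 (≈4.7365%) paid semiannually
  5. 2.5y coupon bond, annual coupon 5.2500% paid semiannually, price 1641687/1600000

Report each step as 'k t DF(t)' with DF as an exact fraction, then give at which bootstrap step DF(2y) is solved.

1 1/2 973/1000
2 1 9437/10000
3 3/2 9217/10000
4 2 1139/1250
5 5/2 9039/10000
DF(2y) is solved at step 4

step 1 [0.5y] bond c/2=9/800: DF=(787157/800000 − 9/800·(0))/(1+9/800) = 973/1000 ≈ 0.973000
step 2 [1y] bond c/2=17/800: DF=(7875439/8000000 − 17/800·(0.973000))/(1+17/800) = 9437/10000 ≈ 0.943700
step 3 [1.5y] swap r/2=783/28384: DF=(1 − 783/28384·(0.973000+0.943700))/(1+783/28384) = 9217/10000 ≈ 0.921700
step 4 [2y] swap r/2=111/4687: DF=(1 − 111/4687·(0.973000+0.943700+0.921700))/(1+111/4687) = 1139/1250 ≈ 0.911200
step 5 [2.5y] bond c/2=21/800: DF=(1641687/1600000 − 21/800·(0.973000+0.943700+0.921700+0.911200))/(1+21/800) = 9039/10000 ≈ 0.903900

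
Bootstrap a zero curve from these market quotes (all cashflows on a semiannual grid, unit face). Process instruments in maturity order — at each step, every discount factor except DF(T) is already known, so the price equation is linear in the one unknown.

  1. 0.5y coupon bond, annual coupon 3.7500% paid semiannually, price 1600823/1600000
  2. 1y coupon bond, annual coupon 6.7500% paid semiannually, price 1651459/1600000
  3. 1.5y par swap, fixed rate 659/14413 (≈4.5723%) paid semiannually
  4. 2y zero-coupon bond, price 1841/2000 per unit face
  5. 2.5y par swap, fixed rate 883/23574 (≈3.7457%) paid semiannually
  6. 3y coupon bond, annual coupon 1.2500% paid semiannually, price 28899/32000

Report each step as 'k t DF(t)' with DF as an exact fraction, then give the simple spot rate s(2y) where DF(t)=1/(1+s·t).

1 1/2 9821/10000
2 1 604/625
3 3/2 9341/10000
4 2 1841/2000
5 5/2 9117/10000
6 3 4341/5000
s(2y) = (1/(1841/2000) − 1)/(2) = 159/3682 ≈ 4.3183%

step 1 [0.5y] bond c/2=3/160: DF=(1600823/1600000 − 3/160·(0))/(1+3/160) = 9821/10000 ≈ 0.982100
step 2 [1y] bond c/2=27/800: DF=(1651459/1600000 − 27/800·(0.982100))/(1+27/800) = 604/625 ≈ 0.966400
step 3 [1.5y] swap r/2=659/28826: DF=(1 − 659/28826·(0.982100+0.966400))/(1+659/28826) = 9341/10000 ≈ 0.934100
step 4 [2y] zero: DF = P = 1841/2000 ≈ 0.920500
step 5 [2.5y] swap r/2=883/47148: DF=(1 − 883/47148·(0.982100+0.966400+0.934100+0.920500))/(1+883/47148) = 9117/10000 ≈ 0.911700
step 6 [3y] bond c/2=1/160: DF=(28899/32000 − 1/160·(0.982100+0.966400+0.934100+0.920500+0.911700))/(1+1/160) = 4341/5000 ≈ 0.868200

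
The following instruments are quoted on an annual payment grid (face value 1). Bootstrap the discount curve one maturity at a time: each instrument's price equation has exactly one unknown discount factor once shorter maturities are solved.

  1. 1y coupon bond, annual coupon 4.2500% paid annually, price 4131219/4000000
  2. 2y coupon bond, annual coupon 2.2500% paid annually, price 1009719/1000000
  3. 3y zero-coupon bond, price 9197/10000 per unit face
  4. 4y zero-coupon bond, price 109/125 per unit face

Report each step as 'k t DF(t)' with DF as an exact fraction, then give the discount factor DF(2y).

1 1 9907/10000
2 2 9657/10000
3 3 9197/10000
4 4 109/125
DF(2y) = 9657/10000 ≈ 0.965700

step 1 [1y] bond c/1=17/400: DF=(4131219/4000000 − 17/400·(0))/(1+17/400) = 9907/10000 ≈ 0.990700
step 2 [2y] bond c/1=9/400: DF=(1009719/1000000 − 9/400·(0.990700))/(1+9/400) = 9657/10000 ≈ 0.965700
step 3 [3y] zero: DF = P = 9197/10000 ≈ 0.919700
step 4 [4y] zero: DF = P = 109/125 ≈ 0.872000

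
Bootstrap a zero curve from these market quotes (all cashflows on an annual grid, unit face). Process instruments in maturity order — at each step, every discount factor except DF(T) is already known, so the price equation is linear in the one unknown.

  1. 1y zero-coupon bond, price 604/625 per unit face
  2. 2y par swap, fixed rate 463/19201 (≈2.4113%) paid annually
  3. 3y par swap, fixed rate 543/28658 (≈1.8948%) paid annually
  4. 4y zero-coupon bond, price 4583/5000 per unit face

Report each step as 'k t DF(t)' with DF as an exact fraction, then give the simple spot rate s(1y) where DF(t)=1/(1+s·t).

1 1 604/625
2 2 9537/10000
3 3 9457/10000
4 4 4583/5000
s(1y) = (1/(604/625) − 1)/(1) = 21/604 ≈ 3.4768%

step 1 [1y] zero: DF = P = 604/625 ≈ 0.966400
step 2 [2y] swap r/1=463/19201: DF=(1 − 463/19201·(0.966400))/(1+463/19201) = 9537/10000 ≈ 0.953700
step 3 [3y] swap r/1=543/28658: DF=(1 − 543/28658·(0.966400+0.953700))/(1+543/28658) = 9457/10000 ≈ 0.945700
step 4 [4y] zero: DF = P = 4583/5000 ≈ 0.916600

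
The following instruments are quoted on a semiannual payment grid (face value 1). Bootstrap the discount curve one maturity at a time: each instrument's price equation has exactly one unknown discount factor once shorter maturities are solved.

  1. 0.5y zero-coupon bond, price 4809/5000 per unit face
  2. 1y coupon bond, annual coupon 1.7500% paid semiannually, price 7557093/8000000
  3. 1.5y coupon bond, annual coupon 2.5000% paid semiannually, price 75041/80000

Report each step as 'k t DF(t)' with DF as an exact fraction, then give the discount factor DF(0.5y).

1 1/2 4809/5000
2 1 9281/10000
3 3/2 9031/10000
DF(0.5y) = 4809/5000 ≈ 0.961800

step 1 [0.5y] zero: DF = P = 4809/5000 ≈ 0.961800
step 2 [1y] bond c/2=7/800: DF=(7557093/8000000 − 7/800·(0.961800))/(1+7/800) = 9281/10000 ≈ 0.928100
step 3 [1.5y] bond c/2=1/80: DF=(75041/80000 − 1/80·(0.961800+0.928100))/(1+1/80) = 9031/10000 ≈ 0.903100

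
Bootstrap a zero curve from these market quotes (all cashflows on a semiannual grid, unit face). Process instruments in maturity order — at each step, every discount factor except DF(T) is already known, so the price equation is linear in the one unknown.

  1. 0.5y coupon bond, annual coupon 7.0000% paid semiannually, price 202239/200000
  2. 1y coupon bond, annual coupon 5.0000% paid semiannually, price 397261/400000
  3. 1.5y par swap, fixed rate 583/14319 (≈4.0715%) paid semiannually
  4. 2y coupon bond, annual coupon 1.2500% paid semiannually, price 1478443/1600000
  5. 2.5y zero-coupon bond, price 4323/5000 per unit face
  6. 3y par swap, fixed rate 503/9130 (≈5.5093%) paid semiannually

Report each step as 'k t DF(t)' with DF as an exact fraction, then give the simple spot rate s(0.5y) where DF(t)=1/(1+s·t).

1 1/2 977/1000
2 1 9451/10000
3 3/2 9417/10000
4 2 1801/2000
5 5/2 4323/5000
6 3 8491/10000
s(0.5y) = (1/(977/1000) − 1)/(1/2) = 46/977 ≈ 4.7083%

step 1 [0.5y] bond c/2=7/200: DF=(202239/200000 − 7/200·(0))/(1+7/200) = 977/1000 ≈ 0.977000
step 2 [1y] bond c/2=1/40: DF=(397261/400000 − 1/40·(0.977000))/(1+1/40) = 9451/10000 ≈ 0.945100
step 3 [1.5y] swap r/2=583/28638: DF=(1 − 583/28638·(0.977000+0.945100))/(1+583/28638) = 9417/10000 ≈ 0.941700
step 4 [2y] bond c/2=1/160: DF=(1478443/1600000 − 1/160·(0.977000+0.945100+0.941700))/(1+1/160) = 1801/2000 ≈ 0.900500
step 5 [2.5y] zero: DF = P = 4323/5000 ≈ 0.864600
step 6 [3y] swap r/2=503/18260: DF=(1 − 503/18260·(0.977000+0.945100+0.941700+0.900500+0.864600))/(1+503/18260) = 8491/10000 ≈ 0.849100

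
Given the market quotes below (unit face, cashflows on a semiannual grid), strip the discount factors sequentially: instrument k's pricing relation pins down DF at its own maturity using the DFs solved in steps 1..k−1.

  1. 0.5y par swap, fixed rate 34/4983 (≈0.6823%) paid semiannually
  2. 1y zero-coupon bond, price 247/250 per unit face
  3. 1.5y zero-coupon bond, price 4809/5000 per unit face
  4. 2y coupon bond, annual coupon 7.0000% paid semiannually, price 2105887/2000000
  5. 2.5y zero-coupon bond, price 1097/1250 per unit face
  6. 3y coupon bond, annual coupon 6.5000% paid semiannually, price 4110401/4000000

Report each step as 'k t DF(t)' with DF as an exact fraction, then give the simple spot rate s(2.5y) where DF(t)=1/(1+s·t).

step 1 [0.5y] swap r/2=17/4983: DF=(1 − 17/4983·(0))/(1+17/4983) = 4983/5000 ≈ 0.996600
step 2 [1y] zero: DF = P = 247/250 ≈ 0.988000
step 3 [1.5y] zero: DF = P = 4809/5000 ≈ 0.961800
step 4 [2y] bond c/2=7/200: DF=(2105887/2000000 − 7/200·(0.996600+0.988000+0.961800))/(1+7/200) = 9177/10000 ≈ 0.917700
step 5 [2.5y] zero: DF = P = 1097/1250 ≈ 0.877600
step 6 [3y] bond c/2=13/400: DF=(4110401/4000000 − 13/400·(0.996600+0.988000+0.961800+0.917700+0.877600))/(1+13/400) = 423/500 ≈ 0.846000

1 1/2 4983/5000
2 1 247/250
3 3/2 4809/5000
4 2 9177/10000
5 5/2 1097/1250
6 3 423/500
s(2.5y) = (1/(1097/1250) − 1)/(5/2) = 306/5485 ≈ 5.5789%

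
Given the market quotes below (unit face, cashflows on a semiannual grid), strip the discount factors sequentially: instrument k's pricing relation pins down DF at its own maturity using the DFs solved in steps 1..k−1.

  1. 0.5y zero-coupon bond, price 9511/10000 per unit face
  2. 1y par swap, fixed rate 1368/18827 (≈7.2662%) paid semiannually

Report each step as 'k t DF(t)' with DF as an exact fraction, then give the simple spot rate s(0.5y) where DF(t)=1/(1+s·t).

step 1 [0.5y] zero: DF = P = 9511/10000 ≈ 0.951100
step 2 [1y] swap r/2=684/18827: DF=(1 − 684/18827·(0.951100))/(1+684/18827) = 2329/2500 ≈ 0.931600

1 1/2 9511/10000
2 1 2329/2500
s(0.5y) = (1/(9511/10000) − 1)/(1/2) = 978/9511 ≈ 10.2828%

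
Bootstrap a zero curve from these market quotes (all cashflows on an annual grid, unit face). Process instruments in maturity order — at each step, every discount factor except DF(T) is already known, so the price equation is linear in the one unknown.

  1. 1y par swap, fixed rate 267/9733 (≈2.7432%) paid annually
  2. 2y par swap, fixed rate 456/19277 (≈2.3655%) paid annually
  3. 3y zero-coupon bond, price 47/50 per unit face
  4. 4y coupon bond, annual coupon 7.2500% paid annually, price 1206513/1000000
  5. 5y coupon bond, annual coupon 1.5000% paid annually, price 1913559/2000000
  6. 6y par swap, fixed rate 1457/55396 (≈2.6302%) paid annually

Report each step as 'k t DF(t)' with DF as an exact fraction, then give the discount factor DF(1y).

1 1 9733/10000
2 2 1193/1250
3 3 47/50
4 4 9311/10000
5 5 1773/2000
6 6 8543/10000
DF(1y) = 9733/10000 ≈ 0.973300

step 1 [1y] swap r/1=267/9733: DF=(1 − 267/9733·(0))/(1+267/9733) = 9733/10000 ≈ 0.973300
step 2 [2y] swap r/1=456/19277: DF=(1 − 456/19277·(0.973300))/(1+456/19277) = 1193/1250 ≈ 0.954400
step 3 [3y] zero: DF = P = 47/50 ≈ 0.940000
step 4 [4y] bond c/1=29/400: DF=(1206513/1000000 − 29/400·(0.973300+0.954400+0.940000))/(1+29/400) = 9311/10000 ≈ 0.931100
step 5 [5y] bond c/1=3/200: DF=(1913559/2000000 − 3/200·(0.973300+0.954400+0.940000+0.931100))/(1+3/200) = 1773/2000 ≈ 0.886500
step 6 [6y] swap r/1=1457/55396: DF=(1 − 1457/55396·(0.973300+0.954400+0.940000+0.931100+0.886500))/(1+1457/55396) = 8543/10000 ≈ 0.854300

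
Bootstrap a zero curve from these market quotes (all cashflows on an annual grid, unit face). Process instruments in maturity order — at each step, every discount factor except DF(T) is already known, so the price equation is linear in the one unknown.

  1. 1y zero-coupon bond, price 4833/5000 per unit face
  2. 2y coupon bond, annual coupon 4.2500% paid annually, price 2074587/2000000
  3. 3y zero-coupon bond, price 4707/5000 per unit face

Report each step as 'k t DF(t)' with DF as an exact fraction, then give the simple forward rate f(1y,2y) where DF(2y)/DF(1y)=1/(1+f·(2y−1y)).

1 1 4833/5000
2 2 2389/2500
3 3 4707/5000
f(1y,2y) = ((4833/5000)/(2389/2500) − 1)/(1) = 55/4778 ≈ 1.1511%

step 1 [1y] zero: DF = P = 4833/5000 ≈ 0.966600
step 2 [2y] bond c/1=17/400: DF=(2074587/2000000 − 17/400·(0.966600))/(1+17/400) = 2389/2500 ≈ 0.955600
step 3 [3y] zero: DF = P = 4707/5000 ≈ 0.941400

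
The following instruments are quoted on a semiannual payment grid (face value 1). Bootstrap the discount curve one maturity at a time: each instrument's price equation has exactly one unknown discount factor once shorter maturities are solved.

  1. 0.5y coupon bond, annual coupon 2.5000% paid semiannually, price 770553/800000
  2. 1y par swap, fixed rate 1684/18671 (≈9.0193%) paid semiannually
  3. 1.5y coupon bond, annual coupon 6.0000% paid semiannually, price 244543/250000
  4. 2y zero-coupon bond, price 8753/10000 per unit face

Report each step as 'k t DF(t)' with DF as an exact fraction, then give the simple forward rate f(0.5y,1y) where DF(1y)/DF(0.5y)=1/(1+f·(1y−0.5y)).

step 1 [0.5y] bond c/2=1/80: DF=(770553/800000 − 1/80·(0))/(1+1/80) = 9513/10000 ≈ 0.951300
step 2 [1y] swap r/2=842/18671: DF=(1 − 842/18671·(0.951300))/(1+842/18671) = 4579/5000 ≈ 0.915800
step 3 [1.5y] bond c/2=3/100: DF=(244543/250000 − 3/100·(0.951300+0.915800))/(1+3/100) = 8953/10000 ≈ 0.895300
step 4 [2y] zero: DF = P = 8753/10000 ≈ 0.875300

1 1/2 9513/10000
2 1 4579/5000
3 3/2 8953/10000
4 2 8753/10000
f(0.5y,1y) = ((9513/10000)/(4579/5000) − 1)/(1/2) = 355/4579 ≈ 7.7528%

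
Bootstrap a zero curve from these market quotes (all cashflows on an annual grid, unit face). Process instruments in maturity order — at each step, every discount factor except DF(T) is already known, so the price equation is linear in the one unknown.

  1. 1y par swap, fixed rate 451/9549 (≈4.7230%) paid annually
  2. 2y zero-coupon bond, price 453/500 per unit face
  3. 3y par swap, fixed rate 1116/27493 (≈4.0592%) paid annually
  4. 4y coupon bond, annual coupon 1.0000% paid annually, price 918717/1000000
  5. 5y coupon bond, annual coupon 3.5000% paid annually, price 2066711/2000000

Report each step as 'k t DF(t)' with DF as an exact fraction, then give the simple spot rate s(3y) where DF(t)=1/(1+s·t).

1 1 9549/10000
2 2 453/500
3 3 2221/2500
4 4 1103/1250
5 5 2189/2500
s(3y) = (1/(2221/2500) − 1)/(3) = 93/2221 ≈ 4.1873%

step 1 [1y] swap r/1=451/9549: DF=(1 − 451/9549·(0))/(1+451/9549) = 9549/10000 ≈ 0.954900
step 2 [2y] zero: DF = P = 453/500 ≈ 0.906000
step 3 [3y] swap r/1=1116/27493: DF=(1 − 1116/27493·(0.954900+0.906000))/(1+1116/27493) = 2221/2500 ≈ 0.888400
step 4 [4y] bond c/1=1/100: DF=(918717/1000000 − 1/100·(0.954900+0.906000+0.888400))/(1+1/100) = 1103/1250 ≈ 0.882400
step 5 [5y] bond c/1=7/200: DF=(2066711/2000000 − 7/200·(0.954900+0.906000+0.888400+0.882400))/(1+7/200) = 2189/2500 ≈ 0.875600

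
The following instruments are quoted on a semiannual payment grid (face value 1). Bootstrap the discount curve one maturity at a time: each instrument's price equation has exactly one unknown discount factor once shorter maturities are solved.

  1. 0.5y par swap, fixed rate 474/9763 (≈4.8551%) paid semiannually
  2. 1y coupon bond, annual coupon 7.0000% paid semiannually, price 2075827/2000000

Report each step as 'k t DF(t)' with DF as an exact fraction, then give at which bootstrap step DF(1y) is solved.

1 1/2 9763/10000
2 1 4849/5000
DF(1y) is solved at step 2

step 1 [0.5y] swap r/2=237/9763: DF=(1 − 237/9763·(0))/(1+237/9763) = 9763/10000 ≈ 0.976300
step 2 [1y] bond c/2=7/200: DF=(2075827/2000000 − 7/200·(0.976300))/(1+7/200) = 4849/5000 ≈ 0.969800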